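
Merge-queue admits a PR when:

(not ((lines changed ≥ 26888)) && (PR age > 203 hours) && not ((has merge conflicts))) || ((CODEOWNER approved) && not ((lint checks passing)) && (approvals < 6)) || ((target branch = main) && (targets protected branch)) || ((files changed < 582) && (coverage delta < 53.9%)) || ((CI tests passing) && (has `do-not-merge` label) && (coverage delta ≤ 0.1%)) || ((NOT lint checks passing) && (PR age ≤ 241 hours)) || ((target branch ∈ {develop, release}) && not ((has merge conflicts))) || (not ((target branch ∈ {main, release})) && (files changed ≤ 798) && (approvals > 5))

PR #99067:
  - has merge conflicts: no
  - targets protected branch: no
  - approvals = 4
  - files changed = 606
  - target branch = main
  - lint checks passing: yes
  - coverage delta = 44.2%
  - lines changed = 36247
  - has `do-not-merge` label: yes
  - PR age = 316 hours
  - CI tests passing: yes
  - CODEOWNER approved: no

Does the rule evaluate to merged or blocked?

Blocked

Atomic conditions:
  lines changed ≥ 26888: 36247 ≥ 26888 is true
  PR age > 203 hours: 316 > 203 is true
  has merge conflicts: no → false
  CODEOWNER approved: no → false
  lint checks passing: yes → true
  approvals < 6: 4 < 6 is true
  target branch = main: main == main is true
  targets protected branch: no → false
  files changed < 582: 606 < 582 is false
  coverage delta < 53.9%: 44.2 < 53.9 is true
  CI tests passing: yes → true
  has `do-not-merge` label: yes → true
  coverage delta ≤ 0.1%: 44.2 ≤ 0.1 is false
  NOT lint checks passing: yes → false
  PR age ≤ 241 hours: 316 ≤ 241 is false
  target branch ∈ {develop, release}: main is not in the set → false
  target branch ∈ {main, release}: main is in the set → true
  files changed ≤ 798: 606 ≤ 798 is true
  approvals > 5: 4 > 5 is false
Combine:
[1.1] NOT true = false
[1.3] NOT false = true
[1] false AND true AND true = false
[2.2] NOT true = false
[2] false AND false AND true = false
[3] true AND false = false
[4] false AND true = false
[5] true AND true AND false = false
[6] false AND false = false
[7.2] NOT false = true
[7] false AND true = false
[8.1] NOT true = false
[8] false AND true AND false = false
[root] false OR false OR false OR false OR false OR false OR false OR false = false
Overall: false → blocked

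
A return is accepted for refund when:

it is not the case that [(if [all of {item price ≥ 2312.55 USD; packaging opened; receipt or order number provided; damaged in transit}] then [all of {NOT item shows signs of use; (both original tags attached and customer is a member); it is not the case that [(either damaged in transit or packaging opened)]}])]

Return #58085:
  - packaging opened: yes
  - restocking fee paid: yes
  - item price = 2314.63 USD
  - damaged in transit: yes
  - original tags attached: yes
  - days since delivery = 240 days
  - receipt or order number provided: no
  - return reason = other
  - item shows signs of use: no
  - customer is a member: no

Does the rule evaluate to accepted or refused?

Refused

Atomic conditions:
  item price ≥ 2312.55 USD: 2314.63 ≥ 2312.55 is true
  packaging opened: yes → true
  receipt or order number provided: no → false
  damaged in transit: yes → true
  NOT item shows signs of use: no → true
  original tags attached: yes → true
  customer is a member: no → false
Combine:
[1.1] true AND true AND false AND true = false
[1.2.2] true AND false = false
[1.2.3.1] true OR true = true
[1.2.3] NOT true = false
[1.2] true AND false AND false = false
[1] false → false (antecedent false ⇒ implication holds) = true
[root] NOT true = false
Overall: false → refused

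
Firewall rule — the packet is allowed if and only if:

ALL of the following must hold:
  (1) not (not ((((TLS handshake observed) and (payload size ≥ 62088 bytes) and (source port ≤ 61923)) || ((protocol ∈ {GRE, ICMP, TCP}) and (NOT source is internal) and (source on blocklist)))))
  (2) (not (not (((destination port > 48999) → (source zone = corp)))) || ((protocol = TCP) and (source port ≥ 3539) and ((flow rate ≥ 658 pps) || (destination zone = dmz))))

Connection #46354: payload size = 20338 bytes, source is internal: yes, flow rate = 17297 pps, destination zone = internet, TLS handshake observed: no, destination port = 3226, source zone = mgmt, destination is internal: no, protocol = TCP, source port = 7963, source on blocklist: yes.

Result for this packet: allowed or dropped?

Dropped

Atomic conditions:
  TLS handshake observed: no → false
  payload size ≥ 62088 bytes: 20338 ≥ 62088 is false
  source port ≤ 61923: 7963 ≤ 61923 is true
  protocol ∈ {GRE, ICMP, TCP}: TCP is in the set → true
  NOT source is internal: yes → false
  source on blocklist: yes → true
  destination port > 48999: 3226 > 48999 is false
  source zone = corp: mgmt == corp is false
  protocol = TCP: TCP == TCP is true
  source port ≥ 3539: 7963 ≥ 3539 is true
  flow rate ≥ 658 pps: 17297 ≥ 658 is true
  destination zone = dmz: internet == dmz is false
Combine:
[1.1.1.1] false AND false AND true = false
[1.1.1.2] true AND false AND true = false
[1.1.1] false OR false = false
[1.1] NOT false = true
[1] NOT true = false
[2.1.1.1] false → false (antecedent false ⇒ implication holds) = true
[2.1.1] NOT true = false
[2.1] NOT false = true
[2.2.3] true OR false = true
[2.2] true AND true AND true = true
[2] true OR true = true
[root] false AND true = false
Overall: false → dropped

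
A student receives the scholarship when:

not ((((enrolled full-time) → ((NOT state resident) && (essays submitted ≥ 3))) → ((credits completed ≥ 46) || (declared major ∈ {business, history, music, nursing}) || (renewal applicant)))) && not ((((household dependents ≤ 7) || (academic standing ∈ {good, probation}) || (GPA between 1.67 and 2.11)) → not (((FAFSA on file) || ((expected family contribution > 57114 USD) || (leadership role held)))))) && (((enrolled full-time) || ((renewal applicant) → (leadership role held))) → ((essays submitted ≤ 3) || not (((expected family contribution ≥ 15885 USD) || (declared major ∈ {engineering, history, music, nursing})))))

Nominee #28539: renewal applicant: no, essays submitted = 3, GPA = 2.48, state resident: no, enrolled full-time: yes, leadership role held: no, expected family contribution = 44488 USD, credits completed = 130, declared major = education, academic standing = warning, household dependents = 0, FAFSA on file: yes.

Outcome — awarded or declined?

Declined

Atomic conditions:
  enrolled full-time: yes → true
  NOT state resident: no → true
  essays submitted ≥ 3: 3 ≥ 3 is true
  credits completed ≥ 46: 130 ≥ 46 is true
  declared major ∈ {business, history, music, nursing}: education is not in the set → false
  renewal applicant: no → false
  household dependents ≤ 7: 0 ≤ 7 is true
  academic standing ∈ {good, probation}: warning is not in the set → false
  GPA between 1.67 and 2.11: 2.48 in [1.67, 2.11] is false
  FAFSA on file: yes → true
  expected family contribution > 57114 USD: 44488 > 57114 is false
  leadership role held: no → false
  essays submitted ≤ 3: 3 ≤ 3 is true
  expected family contribution ≥ 15885 USD: 44488 ≥ 15885 is true
  declared major ∈ {engineering, history, music, nursing}: education is not in the set → false
Combine:
[1.1.1.2] true AND true = true
[1.1.1] true → true = true
[1.1.2] true OR false OR false = true
[1.1] true → true = true
[1] NOT true = false
[2.1.1] true OR false OR false = true
[2.1.2.1.2] false OR false = false
[2.1.2.1] true OR false = true
[2.1.2] NOT true = false
[2.1] true → false = false
[2] NOT false = true
[3.1.2] false → false (antecedent false ⇒ implication holds) = true
[3.1] true OR true = true
[3.2.2.1] true OR false = true
[3.2.2] NOT true = false
[3.2] true OR false = true
[3] true → true = true
[root] false AND true AND true = false
Overall: false → declined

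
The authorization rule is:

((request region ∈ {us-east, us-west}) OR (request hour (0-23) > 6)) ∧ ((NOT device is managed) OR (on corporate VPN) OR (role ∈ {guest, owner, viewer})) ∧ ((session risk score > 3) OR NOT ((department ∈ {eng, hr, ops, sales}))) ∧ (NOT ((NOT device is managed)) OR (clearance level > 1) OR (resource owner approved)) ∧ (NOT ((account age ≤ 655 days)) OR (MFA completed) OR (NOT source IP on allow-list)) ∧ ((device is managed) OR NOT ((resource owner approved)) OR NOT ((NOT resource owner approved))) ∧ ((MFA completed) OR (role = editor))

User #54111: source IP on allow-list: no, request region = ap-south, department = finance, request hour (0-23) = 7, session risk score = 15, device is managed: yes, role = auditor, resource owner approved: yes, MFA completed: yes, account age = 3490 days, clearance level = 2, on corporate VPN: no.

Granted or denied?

Denied

Atomic conditions:
  request region ∈ {us-east, us-west}: ap-south is not in the set → false
  request hour (0-23) > 6: 7 > 6 is true
  NOT device is managed: yes → false
  on corporate VPN: no → false
  role ∈ {guest, owner, viewer}: auditor is not in the set → false
  session risk score > 3: 15 > 3 is true
  department ∈ {eng, hr, ops, sales}: finance is not in the set → false
  clearance level > 1: 2 > 1 is true
  resource owner approved: yes → true
  account age ≤ 655 days: 3490 ≤ 655 is false
  MFA completed: yes → true
  NOT source IP on allow-list: no → true
  device is managed: yes → true
  NOT resource owner approved: yes → false
  role = editor: auditor == editor is false
Combine:
[1] false OR true = true
[2] false OR false OR false = false
[3.2] NOT false = true
[3] true OR true = true
[4.1] NOT false = true
[4] true OR true OR true = true
[5.1] NOT false = true
[5] true OR true OR true = true
[6.2] NOT true = false
[6.3] NOT false = true
[6] true OR false OR true = true
[7] true OR false = true
[root] true AND false AND true AND true AND true AND true AND true = false
Overall: false → denied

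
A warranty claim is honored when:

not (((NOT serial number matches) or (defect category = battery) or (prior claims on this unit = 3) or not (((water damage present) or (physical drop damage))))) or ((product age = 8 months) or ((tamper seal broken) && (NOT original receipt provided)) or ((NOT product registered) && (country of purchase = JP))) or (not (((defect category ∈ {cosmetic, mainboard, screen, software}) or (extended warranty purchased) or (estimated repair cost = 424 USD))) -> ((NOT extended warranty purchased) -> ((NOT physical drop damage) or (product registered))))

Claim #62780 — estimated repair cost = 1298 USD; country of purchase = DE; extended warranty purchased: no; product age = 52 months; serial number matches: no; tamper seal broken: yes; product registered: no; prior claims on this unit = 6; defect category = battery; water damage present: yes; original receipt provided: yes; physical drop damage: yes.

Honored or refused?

Refused

Atomic conditions:
  NOT serial number matches: no → true
  defect category = battery: battery == battery is true
  prior claims on this unit = 3: 6 == 3 is false
  water damage present: yes → true
  physical drop damage: yes → true
  product age = 8 months: 52 == 8 is false
  tamper seal broken: yes → true
  NOT original receipt provided: yes → false
  NOT product registered: no → true
  country of purchase = JP: DE == JP is false
  defect category ∈ {cosmetic, mainboard, screen, software}: battery is not in the set → false
  extended warranty purchased: no → false
  estimated repair cost = 424 USD: 1298 == 424 is false
  NOT extended warranty purchased: no → true
  NOT physical drop damage: yes → false
  product registered: no → false
Combine:
[1.1.4.1] true OR true = true
[1.1.4] NOT true = false
[1.1] true OR true OR false OR false = true
[1] NOT true = false
[2.2] true AND false = false
[2.3] true AND false = false
[2] false OR false OR false = false
[3.1.1] false OR false OR false = false
[3.1] NOT false = true
[3.2.2] false OR false = false
[3.2] true → false = false
[3] true → false = false
[root] false OR false OR false = false
Overall: false → refused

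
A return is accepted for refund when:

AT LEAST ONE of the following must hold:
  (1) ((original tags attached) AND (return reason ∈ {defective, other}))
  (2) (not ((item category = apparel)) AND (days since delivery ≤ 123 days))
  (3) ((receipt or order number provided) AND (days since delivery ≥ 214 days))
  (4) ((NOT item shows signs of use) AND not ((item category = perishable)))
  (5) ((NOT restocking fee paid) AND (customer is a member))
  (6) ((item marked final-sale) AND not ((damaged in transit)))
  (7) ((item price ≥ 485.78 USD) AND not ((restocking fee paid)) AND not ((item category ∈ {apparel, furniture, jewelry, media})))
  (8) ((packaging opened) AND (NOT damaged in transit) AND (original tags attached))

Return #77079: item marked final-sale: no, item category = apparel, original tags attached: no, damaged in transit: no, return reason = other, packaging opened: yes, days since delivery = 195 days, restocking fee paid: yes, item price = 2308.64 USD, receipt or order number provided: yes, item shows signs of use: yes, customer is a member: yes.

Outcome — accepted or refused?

Refused

Atomic conditions:
  original tags attached: no → false
  return reason ∈ {defective, other}: other is in the set → true
  item category = apparel: apparel == apparel is true
  days since delivery ≤ 123 days: 195 ≤ 123 is false
  receipt or order number provided: yes → true
  days since delivery ≥ 214 days: 195 ≥ 214 is false
  NOT item shows signs of use: yes → false
  item category = perishable: apparel == perishable is false
  NOT restocking fee paid: yes → false
  customer is a member: yes → true
  item marked final-sale: no → false
  damaged in transit: no → false
  item price ≥ 485.78 USD: 2308.64 ≥ 485.78 is true
  restocking fee paid: yes → true
  item category ∈ {apparel, furniture, jewelry, media}: apparel is in the set → true
  packaging opened: yes → true
  NOT damaged in transit: no → true
Combine:
[1] false AND true = false
[2.1] NOT true = false
[2] false AND false = false
[3] true AND false = false
[4.2] NOT false = true
[4] false AND true = false
[5] false AND true = false
[6.2] NOT false = true
[6] false AND true = false
[7.2] NOT true = false
[7.3] NOT true = false
[7] true AND false AND false = false
[8] true AND true AND false = false
[root] false OR false OR false OR false OR false OR false OR false OR false = false
Overall: false → refused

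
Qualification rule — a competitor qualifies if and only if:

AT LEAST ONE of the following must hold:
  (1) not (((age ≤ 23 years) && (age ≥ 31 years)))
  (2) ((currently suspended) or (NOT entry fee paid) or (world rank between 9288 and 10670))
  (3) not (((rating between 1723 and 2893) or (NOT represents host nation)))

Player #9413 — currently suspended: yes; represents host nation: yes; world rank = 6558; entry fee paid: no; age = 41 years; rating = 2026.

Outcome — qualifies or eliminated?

Qualifies

Atomic conditions:
  age ≤ 23 years: 41 ≤ 23 is false
  age ≥ 31 years: 41 ≥ 31 is true
  currently suspended: yes → true
  NOT entry fee paid: no → true
  world rank between 9288 and 10670: 6558 in [9288, 10670] is false
  rating between 1723 and 2893: 2026 in [1723, 2893] is true
  NOT represents host nation: yes → false
Combine:
[1.1] false AND true = false
[1] NOT false = true
[2] true OR true OR false = true
[3.1] true OR false = true
[3] NOT true = false
[root] true OR true OR false = true
Overall: true → qualifies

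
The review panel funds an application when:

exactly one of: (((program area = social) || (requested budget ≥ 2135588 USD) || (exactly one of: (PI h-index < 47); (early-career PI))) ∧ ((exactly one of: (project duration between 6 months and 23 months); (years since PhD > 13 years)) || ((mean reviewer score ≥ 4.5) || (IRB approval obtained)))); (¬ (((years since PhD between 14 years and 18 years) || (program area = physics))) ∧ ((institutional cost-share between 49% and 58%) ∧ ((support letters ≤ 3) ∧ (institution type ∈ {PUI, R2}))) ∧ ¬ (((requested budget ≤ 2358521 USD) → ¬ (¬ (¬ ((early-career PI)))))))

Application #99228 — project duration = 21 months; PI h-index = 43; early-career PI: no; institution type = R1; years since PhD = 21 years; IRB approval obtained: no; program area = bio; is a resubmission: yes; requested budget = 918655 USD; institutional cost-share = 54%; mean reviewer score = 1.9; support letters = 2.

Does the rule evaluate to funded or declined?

Atomic conditions:
  program area = social: bio == social is false
  requested budget ≥ 2135588 USD: 918655 ≥ 2135588 is false
  PI h-index < 47: 43 < 47 is true
  early-career PI: no → false
  project duration between 6 months and 23 months: 21 in [6, 23] is true
  years since PhD > 13 years: 21 > 13 is true
  mean reviewer score ≥ 4.5: 1.9 ≥ 4.5 is false
  IRB approval obtained: no → false
  years since PhD between 14 years and 18 years: 21 in [14, 18] is false
  program area = physics: bio == physics is false
  institutional cost-share between 49% and 58%: 54 in [49, 58] is true
  support letters ≤ 3: 2 ≤ 3 is true
  institution type ∈ {PUI, R2}: R1 is not in the set → false
  requested budget ≤ 2358521 USD: 918655 ≤ 2358521 is true
Combine:
[1.1.3] exactly-one(true, false) = true
[1.1] false OR false OR true = true
[1.2.1] exactly-one(true, true) = false
[1.2.2] false OR false = false
[1.2] false OR false = false
[1] true AND false = false
[2.1.1] false OR false = false
[2.1] NOT false = true
[2.2.2] true AND false = false
[2.2] true AND false = false
[2.3.1.2.1.1] NOT false = true
[2.3.1.2.1] NOT true = false
[2.3.1.2] NOT false = true
[2.3.1] true → true = true
[2.3] NOT true = false
[2] true AND false AND false = false
[root] exactly-one(false, false) = false
Overall: false → declined

Declined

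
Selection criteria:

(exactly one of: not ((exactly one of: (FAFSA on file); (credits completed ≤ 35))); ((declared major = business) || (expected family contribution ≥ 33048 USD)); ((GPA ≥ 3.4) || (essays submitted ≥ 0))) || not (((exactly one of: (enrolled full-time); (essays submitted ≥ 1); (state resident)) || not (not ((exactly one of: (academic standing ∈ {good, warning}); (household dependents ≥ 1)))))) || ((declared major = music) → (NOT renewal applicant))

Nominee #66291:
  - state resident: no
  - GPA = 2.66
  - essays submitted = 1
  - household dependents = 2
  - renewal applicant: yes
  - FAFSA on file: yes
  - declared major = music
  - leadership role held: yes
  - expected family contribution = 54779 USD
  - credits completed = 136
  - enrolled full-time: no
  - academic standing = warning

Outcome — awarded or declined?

Declined

Atomic conditions:
  FAFSA on file: yes → true
  credits completed ≤ 35: 136 ≤ 35 is false
  declared major = business: music == business is false
  expected family contribution ≥ 33048 USD: 54779 ≥ 33048 is true
  GPA ≥ 3.4: 2.66 ≥ 3.4 is false
  essays submitted ≥ 0: 1 ≥ 0 is true
  enrolled full-time: no → false
  essays submitted ≥ 1: 1 ≥ 1 is true
  state resident: no → false
  academic standing ∈ {good, warning}: warning is in the set → true
  household dependents ≥ 1: 2 ≥ 1 is true
  declared major = music: music == music is true
  NOT renewal applicant: yes → false
Combine:
[1.1.1] exactly-one(true, false) = true
[1.1] NOT true = false
[1.2] false OR true = true
[1.3] false OR true = true
[1] exactly-one(false, true, true) = false
[2.1.1] exactly-one(false, true, false) = true
[2.1.2.1.1] exactly-one(true, true) = false
[2.1.2.1] NOT false = true
[2.1.2] NOT true = false
[2.1] true OR false = true
[2] NOT true = false
[3] true → false = false
[root] false OR false OR false = false
Overall: false → declined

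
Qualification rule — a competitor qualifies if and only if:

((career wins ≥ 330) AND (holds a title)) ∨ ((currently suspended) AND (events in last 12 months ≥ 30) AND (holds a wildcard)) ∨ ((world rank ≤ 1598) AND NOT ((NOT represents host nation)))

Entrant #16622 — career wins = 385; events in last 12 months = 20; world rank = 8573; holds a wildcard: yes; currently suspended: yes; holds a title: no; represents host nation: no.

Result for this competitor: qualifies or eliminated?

Atomic conditions:
  career wins ≥ 330: 385 ≥ 330 is true
  holds a title: no → false
  currently suspended: yes → true
  events in last 12 months ≥ 30: 20 ≥ 30 is false
  holds a wildcard: yes → true
  world rank ≤ 1598: 8573 ≤ 1598 is false
  NOT represents host nation: no → true
Combine:
[1] true AND false = false
[2] true AND false AND true = false
[3.2] NOT true = false
[3] false AND false = false
[root] false OR false OR false = false
Overall: false → eliminated

Eliminated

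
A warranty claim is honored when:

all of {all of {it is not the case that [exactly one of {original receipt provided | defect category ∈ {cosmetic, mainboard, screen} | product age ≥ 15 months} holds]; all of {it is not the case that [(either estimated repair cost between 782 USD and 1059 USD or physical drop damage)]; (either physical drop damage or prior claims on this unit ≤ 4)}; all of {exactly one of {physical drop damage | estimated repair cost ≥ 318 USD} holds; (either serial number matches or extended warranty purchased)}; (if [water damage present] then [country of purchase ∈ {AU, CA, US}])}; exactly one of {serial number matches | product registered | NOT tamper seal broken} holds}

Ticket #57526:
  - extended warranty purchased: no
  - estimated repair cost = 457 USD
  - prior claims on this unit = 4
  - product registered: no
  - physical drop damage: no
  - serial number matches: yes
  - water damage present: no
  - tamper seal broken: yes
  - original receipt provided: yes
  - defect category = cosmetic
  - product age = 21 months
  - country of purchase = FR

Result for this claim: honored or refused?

Atomic conditions:
  original receipt provided: yes → true
  defect category ∈ {cosmetic, mainboard, screen}: cosmetic is in the set → true
  product age ≥ 15 months: 21 ≥ 15 is true
  estimated repair cost between 782 USD and 1059 USD: 457 in [782, 1059] is false
  physical drop damage: no → false
  prior claims on this unit ≤ 4: 4 ≤ 4 is true
  estimated repair cost ≥ 318 USD: 457 ≥ 318 is true
  serial number matches: yes → true
  extended warranty purchased: no → false
  water damage present: no → false
  country of purchase ∈ {AU, CA, US}: FR is not in the set → false
  product registered: no → false
  NOT tamper seal broken: yes → false
Combine:
[1.1.1] exactly-one(true, true, true) = false
[1.1] NOT false = true
[1.2.1.1] false OR false = false
[1.2.1] NOT false = true
[1.2.2] false OR true = true
[1.2] true AND true = true
[1.3.1] exactly-one(false, true) = true
[1.3.2] true OR false = true
[1.3] true AND true = true
[1.4] false → false (antecedent false ⇒ implication holds) = true
[1] true AND true AND true AND true = true
[2] exactly-one(true, false, false) = true
[root] true AND true = true
Overall: true → honored

Honored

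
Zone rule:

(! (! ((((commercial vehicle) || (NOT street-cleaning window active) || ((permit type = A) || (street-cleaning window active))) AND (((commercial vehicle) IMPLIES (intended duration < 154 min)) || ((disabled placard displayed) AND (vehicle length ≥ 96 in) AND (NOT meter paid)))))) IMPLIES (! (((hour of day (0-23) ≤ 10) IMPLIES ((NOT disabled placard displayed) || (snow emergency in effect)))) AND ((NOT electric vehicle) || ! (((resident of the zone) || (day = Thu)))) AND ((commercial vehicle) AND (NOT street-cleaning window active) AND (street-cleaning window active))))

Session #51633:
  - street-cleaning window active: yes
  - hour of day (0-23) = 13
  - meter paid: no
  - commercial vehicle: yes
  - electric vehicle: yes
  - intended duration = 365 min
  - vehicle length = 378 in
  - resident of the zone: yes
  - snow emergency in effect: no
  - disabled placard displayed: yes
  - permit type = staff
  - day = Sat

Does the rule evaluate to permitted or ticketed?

Ticketed

Atomic conditions:
  commercial vehicle: yes → true
  NOT street-cleaning window active: yes → false
  permit type = A: staff == A is false
  street-cleaning window active: yes → true
  intended duration < 154 min: 365 < 154 is false
  disabled placard displayed: yes → true
  vehicle length ≥ 96 in: 378 ≥ 96 is true
  NOT meter paid: no → true
  hour of day (0-23) ≤ 10: 13 ≤ 10 is false
  NOT disabled placard displayed: yes → false
  snow emergency in effect: no → false
  NOT electric vehicle: yes → false
  resident of the zone: yes → true
  day = Thu: Sat == Thu is false
Combine:
[1.1.1.1.3] false OR true = true
[1.1.1.1] true OR false OR true = true
[1.1.1.2.1] true → false = false
[1.1.1.2.2] true AND true AND true = true
[1.1.1.2] false OR true = true
[1.1.1] true AND true = true
[1.1] NOT true = false
[1] NOT false = true
[2.1.1.2] false OR false = false
[2.1.1] false → false (antecedent false ⇒ implication holds) = true
[2.1] NOT true = false
[2.2.2.1] true OR false = true
[2.2.2] NOT true = false
[2.2] false OR false = false
[2.3] true AND false AND true = false
[2] false AND false AND false = false
[root] true → false = false
Overall: false → ticketed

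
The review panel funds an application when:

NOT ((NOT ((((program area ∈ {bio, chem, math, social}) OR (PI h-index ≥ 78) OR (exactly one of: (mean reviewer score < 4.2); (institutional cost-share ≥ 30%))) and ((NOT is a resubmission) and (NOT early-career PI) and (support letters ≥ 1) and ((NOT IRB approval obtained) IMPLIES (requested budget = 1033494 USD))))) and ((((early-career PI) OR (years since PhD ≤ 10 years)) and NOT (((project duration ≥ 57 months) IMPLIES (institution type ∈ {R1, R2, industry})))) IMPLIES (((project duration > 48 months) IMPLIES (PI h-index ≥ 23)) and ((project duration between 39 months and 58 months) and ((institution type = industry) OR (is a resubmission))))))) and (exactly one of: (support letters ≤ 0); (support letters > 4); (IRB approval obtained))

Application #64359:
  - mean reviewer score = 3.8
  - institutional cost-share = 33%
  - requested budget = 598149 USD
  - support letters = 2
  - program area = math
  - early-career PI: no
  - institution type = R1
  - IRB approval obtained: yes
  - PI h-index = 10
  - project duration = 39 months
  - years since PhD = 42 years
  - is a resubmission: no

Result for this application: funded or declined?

Atomic conditions:
  program area ∈ {bio, chem, math, social}: math is in the set → true
  PI h-index ≥ 78: 10 ≥ 78 is false
  mean reviewer score < 4.2: 3.8 < 4.2 is true
  institutional cost-share ≥ 30%: 33 ≥ 30 is true
  NOT is a resubmission: no → true
  NOT early-career PI: no → true
  support letters ≥ 1: 2 ≥ 1 is true
  NOT IRB approval obtained: yes → false
  requested budget = 1033494 USD: 598149 == 1033494 is false
  early-career PI: no → false
  years since PhD ≤ 10 years: 42 ≤ 10 is false
  project duration ≥ 57 months: 39 ≥ 57 is false
  institution type ∈ {R1, R2, industry}: R1 is in the set → true
  project duration > 48 months: 39 > 48 is false
  PI h-index ≥ 23: 10 ≥ 23 is false
  project duration between 39 months and 58 months: 39 in [39, 58] is true
  institution type = industry: R1 == industry is false
  is a resubmission: no → false
  support letters ≤ 0: 2 ≤ 0 is false
  support letters > 4: 2 > 4 is false
  IRB approval obtained: yes → true
Combine:
[1.1.1.1.1.3] exactly-one(true, true) = false
[1.1.1.1.1] true OR false OR false = true
[1.1.1.1.2.4] false → false (antecedent false ⇒ implication holds) = true
[1.1.1.1.2] true AND true AND true AND true = true
[1.1.1.1] true AND true = true
[1.1.1] NOT true = false
[1.1.2.1.1] false OR false = false
[1.1.2.1.2.1] false → true (antecedent false ⇒ implication holds) = true
[1.1.2.1.2] NOT true = false
[1.1.2.1] false AND false = false
[1.1.2.2.1] false → false (antecedent false ⇒ implication holds) = true
[1.1.2.2.2.2] false OR false = false
[1.1.2.2.2] true AND false = false
[1.1.2.2] true AND false = false
[1.1.2] false → false (antecedent false ⇒ implication holds) = true
[1.1] false AND true = false
[1] NOT false = true
[2] exactly-one(false, false, true) = true
[root] true AND true = true
Overall: true → funded

Funded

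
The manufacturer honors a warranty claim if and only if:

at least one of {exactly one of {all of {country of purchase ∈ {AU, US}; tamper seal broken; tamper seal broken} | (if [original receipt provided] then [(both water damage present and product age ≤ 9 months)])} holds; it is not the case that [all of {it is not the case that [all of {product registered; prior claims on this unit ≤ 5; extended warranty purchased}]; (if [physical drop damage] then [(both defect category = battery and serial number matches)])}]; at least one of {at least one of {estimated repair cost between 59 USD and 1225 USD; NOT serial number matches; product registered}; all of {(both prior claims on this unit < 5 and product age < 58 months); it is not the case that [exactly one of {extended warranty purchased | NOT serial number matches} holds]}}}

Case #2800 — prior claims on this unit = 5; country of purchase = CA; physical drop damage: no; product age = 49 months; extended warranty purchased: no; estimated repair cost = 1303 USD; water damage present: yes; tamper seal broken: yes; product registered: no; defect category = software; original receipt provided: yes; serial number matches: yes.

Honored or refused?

Atomic conditions:
  country of purchase ∈ {AU, US}: CA is not in the set → false
  tamper seal broken: yes → true
  original receipt provided: yes → true
  water damage present: yes → true
  product age ≤ 9 months: 49 ≤ 9 is false
  product registered: no → false
  prior claims on this unit ≤ 5: 5 ≤ 5 is true
  extended warranty purchased: no → false
  physical drop damage: no → false
  defect category = battery: software == battery is false
  serial number matches: yes → true
  estimated repair cost between 59 USD and 1225 USD: 1303 in [59, 1225] is false
  NOT serial number matches: yes → false
  prior claims on this unit < 5: 5 < 5 is false
  product age < 58 months: 49 < 58 is true
Combine:
[1.1] false AND true AND true = false
[1.2.2] true AND false = false
[1.2] true → false = false
[1] exactly-one(false, false) = false
[2.1.1.1] false AND true AND false = false
[2.1.1] NOT false = true
[2.1.2.2] false AND true = false
[2.1.2] false → false (antecedent false ⇒ implication holds) = true
[2.1] true AND true = true
[2] NOT true = false
[3.1] false OR false OR false = false
[3.2.1] false AND true = false
[3.2.2.1] exactly-one(false, false) = false
[3.2.2] NOT false = true
[3.2] false AND true = false
[3] false OR false = false
[root] false OR false OR false = false
Overall: false → refused

Refused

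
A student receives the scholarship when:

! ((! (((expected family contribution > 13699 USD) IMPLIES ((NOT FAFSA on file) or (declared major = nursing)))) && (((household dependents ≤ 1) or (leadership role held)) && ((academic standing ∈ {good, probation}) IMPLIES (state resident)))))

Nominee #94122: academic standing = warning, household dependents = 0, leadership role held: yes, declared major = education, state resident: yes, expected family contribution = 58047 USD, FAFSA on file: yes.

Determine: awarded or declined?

Atomic conditions:
  expected family contribution > 13699 USD: 58047 > 13699 is true
  NOT FAFSA on file: yes → false
  declared major = nursing: education == nursing is false
  household dependents ≤ 1: 0 ≤ 1 is true
  leadership role held: yes → true
  academic standing ∈ {good, probation}: warning is not in the set → false
  state resident: yes → true
Combine:
[1.1.1.2] false OR false = false
[1.1.1] true → false = false
[1.1] NOT false = true
[1.2.1] true OR true = true
[1.2.2] false → true (antecedent false ⇒ implication holds) = true
[1.2] true AND true = true
[1] true AND true = true
[root] NOT true = false
Overall: false → declined

Declined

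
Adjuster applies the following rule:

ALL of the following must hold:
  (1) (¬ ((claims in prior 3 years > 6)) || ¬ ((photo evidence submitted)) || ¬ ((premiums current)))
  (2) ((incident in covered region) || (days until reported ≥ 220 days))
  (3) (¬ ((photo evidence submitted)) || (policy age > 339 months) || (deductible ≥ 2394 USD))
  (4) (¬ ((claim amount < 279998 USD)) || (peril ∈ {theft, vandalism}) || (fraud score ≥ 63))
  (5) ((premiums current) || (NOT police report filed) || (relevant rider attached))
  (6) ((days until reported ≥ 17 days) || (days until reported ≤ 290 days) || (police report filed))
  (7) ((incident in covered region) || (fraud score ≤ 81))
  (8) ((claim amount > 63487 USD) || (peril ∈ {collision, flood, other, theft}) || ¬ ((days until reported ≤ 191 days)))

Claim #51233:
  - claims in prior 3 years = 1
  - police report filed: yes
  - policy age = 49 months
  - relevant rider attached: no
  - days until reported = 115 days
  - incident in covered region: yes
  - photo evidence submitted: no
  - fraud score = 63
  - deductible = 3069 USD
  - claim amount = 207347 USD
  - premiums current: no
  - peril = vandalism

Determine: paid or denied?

Denied

Atomic conditions:
  claims in prior 3 years > 6: 1 > 6 is false
  photo evidence submitted: no → false
  premiums current: no → false
  incident in covered region: yes → true
  days until reported ≥ 220 days: 115 ≥ 220 is false
  policy age > 339 months: 49 > 339 is false
  deductible ≥ 2394 USD: 3069 ≥ 2394 is true
  claim amount < 279998 USD: 207347 < 279998 is true
  peril ∈ {theft, vandalism}: vandalism is in the set → true
  fraud score ≥ 63: 63 ≥ 63 is true
  NOT police report filed: yes → false
  relevant rider attached: no → false
  days until reported ≥ 17 days: 115 ≥ 17 is true
  days until reported ≤ 290 days: 115 ≤ 290 is true
  police report filed: yes → true
  fraud score ≤ 81: 63 ≤ 81 is true
  claim amount > 63487 USD: 207347 > 63487 is true
  peril ∈ {collision, flood, other, theft}: vandalism is not in the set → false
  days until reported ≤ 191 days: 115 ≤ 191 is true
Combine:
[1.1] NOT false = true
[1.2] NOT false = true
[1.3] NOT false = true
[1] true OR true OR true = true
[2] true OR false = true
[3.1] NOT false = true
[3] true OR false OR true = true
[4.1] NOT true = false
[4] false OR true OR true = true
[5] false OR false OR false = false
[6] true OR true OR true = true
[7] true OR true = true
[8.3] NOT true = false
[8] true OR false OR false = true
[root] true AND true AND true AND true AND false AND true AND true AND true = false
Overall: false → denied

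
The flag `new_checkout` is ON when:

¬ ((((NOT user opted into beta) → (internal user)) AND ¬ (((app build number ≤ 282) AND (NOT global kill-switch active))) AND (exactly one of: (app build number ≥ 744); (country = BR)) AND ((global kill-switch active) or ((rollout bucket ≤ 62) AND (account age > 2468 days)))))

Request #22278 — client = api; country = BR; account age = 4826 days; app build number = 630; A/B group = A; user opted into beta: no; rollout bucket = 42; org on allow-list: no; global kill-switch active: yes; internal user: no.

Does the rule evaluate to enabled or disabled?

Enabled

Atomic conditions:
  NOT user opted into beta: no → true
  internal user: no → false
  app build number ≤ 282: 630 ≤ 282 is false
  NOT global kill-switch active: yes → false
  app build number ≥ 744: 630 ≥ 744 is false
  country = BR: BR == BR is true
  global kill-switch active: yes → true
  rollout bucket ≤ 62: 42 ≤ 62 is true
  account age > 2468 days: 4826 > 2468 is true
Combine:
[1.1] true → false = false
[1.2.1] false AND false = false
[1.2] NOT false = true
[1.3] exactly-one(false, true) = true
[1.4.2] true AND true = true
[1.4] true OR true = true
[1] false AND true AND true AND true = false
[root] NOT false = true
Overall: true → enabled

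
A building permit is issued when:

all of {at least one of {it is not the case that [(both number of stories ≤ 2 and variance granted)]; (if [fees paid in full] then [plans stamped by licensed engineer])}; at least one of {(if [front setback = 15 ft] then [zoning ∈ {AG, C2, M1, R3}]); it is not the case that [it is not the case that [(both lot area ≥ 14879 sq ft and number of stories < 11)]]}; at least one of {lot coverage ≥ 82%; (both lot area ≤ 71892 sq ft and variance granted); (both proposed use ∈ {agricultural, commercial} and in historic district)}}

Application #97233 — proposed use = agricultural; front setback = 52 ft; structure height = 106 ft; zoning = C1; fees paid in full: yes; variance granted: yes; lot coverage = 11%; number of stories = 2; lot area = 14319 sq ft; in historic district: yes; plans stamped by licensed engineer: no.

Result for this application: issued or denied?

Atomic conditions:
  number of stories ≤ 2: 2 ≤ 2 is true
  variance granted: yes → true
  fees paid in full: yes → true
  plans stamped by licensed engineer: no → false
  front setback = 15 ft: 52 == 15 is false
  zoning ∈ {AG, C2, M1, R3}: C1 is not in the set → false
  lot area ≥ 14879 sq ft: 14319 ≥ 14879 is false
  number of stories < 11: 2 < 11 is true
  lot coverage ≥ 82%: 11 ≥ 82 is false
  lot area ≤ 71892 sq ft: 14319 ≤ 71892 is true
  proposed use ∈ {agricultural, commercial}: agricultural is in the set → true
  in historic district: yes → true
Combine:
[1.1.1] true AND true = true
[1.1] NOT true = false
[1.2] true → false = false
[1] false OR false = false
[2.1] false → false (antecedent false ⇒ implication holds) = true
[2.2.1.1] false AND true = false
[2.2.1] NOT false = true
[2.2] NOT true = false
[2] true OR false = true
[3.2] true AND true = true
[3.3] true AND true = true
[3] false OR true OR true = true
[root] false AND true AND true = false
Overall: false → denied

Denied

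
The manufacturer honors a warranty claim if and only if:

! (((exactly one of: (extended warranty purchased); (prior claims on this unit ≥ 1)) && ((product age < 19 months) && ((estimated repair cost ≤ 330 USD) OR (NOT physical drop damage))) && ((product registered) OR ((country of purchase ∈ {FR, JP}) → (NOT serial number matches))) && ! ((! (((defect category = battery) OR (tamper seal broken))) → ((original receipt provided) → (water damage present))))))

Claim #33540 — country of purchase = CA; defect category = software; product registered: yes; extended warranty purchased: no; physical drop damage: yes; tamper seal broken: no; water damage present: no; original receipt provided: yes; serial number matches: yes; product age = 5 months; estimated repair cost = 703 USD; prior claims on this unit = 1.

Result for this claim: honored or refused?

Honored

Atomic conditions:
  extended warranty purchased: no → false
  prior claims on this unit ≥ 1: 1 ≥ 1 is true
  product age < 19 months: 5 < 19 is true
  estimated repair cost ≤ 330 USD: 703 ≤ 330 is false
  NOT physical drop damage: yes → false
  product registered: yes → true
  country of purchase ∈ {FR, JP}: CA is not in the set → false
  NOT serial number matches: yes → false
  defect category = battery: software == battery is false
  tamper seal broken: no → false
  original receipt provided: yes → true
  water damage present: no → false
Combine:
[1.1] exactly-one(false, true) = true
[1.2.2] false OR false = false
[1.2] true AND false = false
[1.3.2] false → false (antecedent false ⇒ implication holds) = true
[1.3] true OR true = true
[1.4.1.1.1] false OR false = false
[1.4.1.1] NOT false = true
[1.4.1.2] true → false = false
[1.4.1] true → false = false
[1.4] NOT false = true
[1] true AND false AND true AND true = false
[root] NOT false = true
Overall: true → honored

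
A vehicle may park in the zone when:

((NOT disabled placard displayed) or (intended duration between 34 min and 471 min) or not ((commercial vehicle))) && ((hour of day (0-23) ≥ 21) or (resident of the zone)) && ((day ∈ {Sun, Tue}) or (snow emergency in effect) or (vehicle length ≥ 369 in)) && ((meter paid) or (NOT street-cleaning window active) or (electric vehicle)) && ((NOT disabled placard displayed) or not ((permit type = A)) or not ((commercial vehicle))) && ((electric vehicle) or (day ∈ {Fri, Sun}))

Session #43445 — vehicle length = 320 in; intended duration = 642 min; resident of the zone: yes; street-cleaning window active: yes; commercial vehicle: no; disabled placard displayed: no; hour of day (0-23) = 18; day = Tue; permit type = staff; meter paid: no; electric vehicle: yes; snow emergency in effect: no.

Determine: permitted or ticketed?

Atomic conditions:
  NOT disabled placard displayed: no → true
  intended duration between 34 min and 471 min: 642 in [34, 471] is false
  commercial vehicle: no → false
  hour of day (0-23) ≥ 21: 18 ≥ 21 is false
  resident of the zone: yes → true
  day ∈ {Sun, Tue}: Tue is in the set → true
  snow emergency in effect: no → false
  vehicle length ≥ 369 in: 320 ≥ 369 is false
  meter paid: no → false
  NOT street-cleaning window active: yes → false
  electric vehicle: yes → true
  permit type = A: staff == A is false
  day ∈ {Fri, Sun}: Tue is not in the set → false
Combine:
[1.3] NOT false = true
[1] true OR false OR true = true
[2] false OR true = true
[3] true OR false OR false = true
[4] false OR false OR true = true
[5.2] NOT false = true
[5.3] NOT false = true
[5] true OR true OR true = true
[6] true OR false = true
[root] true AND true AND true AND true AND true AND true = true
Overall: true → permitted

Permitted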